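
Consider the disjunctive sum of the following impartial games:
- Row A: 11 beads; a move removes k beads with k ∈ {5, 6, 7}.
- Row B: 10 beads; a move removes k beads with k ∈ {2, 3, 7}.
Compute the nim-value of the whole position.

For row A, compute g(0), g(1), … with moves {5, 6, 7}:
k:     0  1  2  3  4  5  6  7  8  9 10 11
g(k):  0  0  0  0  0  1  1  1  1  1  2  2
So g(11) = 2.
Build the Grundy sequence for row B with g(k) = mex{g(k−s) : s ∈ {2, 3, 7}, s ≤ k}:
k:     0  1  2  3  4  5  6  7  8  9 10
g(k):  0  0  1  1  2  0  0  1  1  2  0
So g(10) = 0.
By the Sprague-Grundy theorem, the Grundy value of a sum of independent games is the XOR of the component values.
Combined value = 2 XOR 0 = 2.

2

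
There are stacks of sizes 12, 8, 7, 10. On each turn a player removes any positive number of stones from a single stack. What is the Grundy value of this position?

9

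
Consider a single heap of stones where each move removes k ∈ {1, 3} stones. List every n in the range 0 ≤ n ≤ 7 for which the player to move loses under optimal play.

0, 2, 4, 6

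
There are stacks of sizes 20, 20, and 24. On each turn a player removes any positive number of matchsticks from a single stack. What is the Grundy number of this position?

24

Compute the nim-sum pairwise:
20 ^ 20 = 0
0 ^ 24 = 24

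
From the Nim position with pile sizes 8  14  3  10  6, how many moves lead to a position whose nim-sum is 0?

3

Nim-sum: 8 XOR 14 XOR 3 XOR 10 XOR 6 = 9.
The overall nim-sum is X = 9. A pile of size p has a winning move iff p XOR X < p (reduce it to p XOR X).
  8: 8 XOR 9 = 1 < 8 — winning move (to 1).
  14: 14 XOR 9 = 7 < 14 — winning move (to 7).
  3: 3 XOR 9 = 10 ≥ 3 — no move.
  10: 10 XOR 9 = 3 < 10 — winning move (to 3).
  6: 6 XOR 9 = 15 ≥ 6 — no move.
That gives 3 winning moves.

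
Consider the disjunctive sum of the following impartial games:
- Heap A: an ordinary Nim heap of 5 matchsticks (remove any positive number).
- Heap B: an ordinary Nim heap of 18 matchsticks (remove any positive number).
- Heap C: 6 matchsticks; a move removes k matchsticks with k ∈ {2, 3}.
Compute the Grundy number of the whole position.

23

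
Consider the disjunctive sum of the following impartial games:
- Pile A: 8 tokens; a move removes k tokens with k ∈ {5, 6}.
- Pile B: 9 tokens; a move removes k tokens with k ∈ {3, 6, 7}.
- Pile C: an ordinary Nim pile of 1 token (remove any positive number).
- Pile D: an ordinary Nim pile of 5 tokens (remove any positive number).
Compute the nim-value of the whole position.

6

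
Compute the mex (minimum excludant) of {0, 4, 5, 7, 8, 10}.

0 is in the set but 1 is not, so the mex is 1.

1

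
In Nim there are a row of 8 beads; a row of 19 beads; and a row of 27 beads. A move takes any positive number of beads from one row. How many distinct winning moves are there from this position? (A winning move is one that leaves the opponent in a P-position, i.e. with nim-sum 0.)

Compute the nim-sum pairwise:
8 XOR 19 = 27
27 XOR 27 = 0
The nim-sum is already 0, so every move leaves a nonzero nim-sum — there are no winning moves.

0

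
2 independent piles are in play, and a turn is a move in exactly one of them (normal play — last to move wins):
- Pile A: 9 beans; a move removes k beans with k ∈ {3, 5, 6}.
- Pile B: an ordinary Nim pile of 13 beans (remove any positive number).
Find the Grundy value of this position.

13

Build the Grundy sequence for pile A with g(k) = mex{g(k−s) : s ∈ {3, 5, 6}, s ≤ k}:
g(0) = mex{} = 0
g(1) = mex{} = 0
g(2) = mex{} = 0
g(3) = mex{0} = 1
g(4) = mex{0} = 1
g(5) = mex{0} = 1
g(6) = mex{0,1} = 2
g(7) = mex{0,1} = 2
g(8) = mex{0,1} = 2
g(9) = mex{1,2} = 0
So g(9) = 0.
Pile B is a plain Nim pile of size 13, so its Grundy value is 13.
By the Sprague-Grundy theorem, the Grundy value of a sum of independent games is the XOR of the component values.
Combined value = 0 XOR 13 = 13.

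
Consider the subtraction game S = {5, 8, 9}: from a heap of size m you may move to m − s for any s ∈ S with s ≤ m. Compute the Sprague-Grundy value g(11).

2

Build the Grundy sequence with g(k) = mex{g(k−s) : s ∈ {5, 8, 9}, s ≤ k}:
k:     0  1  2  3  4  5  6  7  8  9 10 11
g(k):  0  0  0  0  0  1  1  1  1  1  2  2
So g(11) = 2.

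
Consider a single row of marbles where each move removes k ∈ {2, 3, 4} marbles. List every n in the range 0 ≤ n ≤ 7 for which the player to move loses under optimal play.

Build the Grundy sequence with g(k) = mex{g(k−s) : s ∈ {2, 3, 4}, s ≤ k}:
k:     0  1  2  3  4  5  6  7
g(k):  0  0  1  1  2  2  0  0
The P-positions (g = 0) in 0..7 are 0, 1, 6, 7.

0, 1, 6, 7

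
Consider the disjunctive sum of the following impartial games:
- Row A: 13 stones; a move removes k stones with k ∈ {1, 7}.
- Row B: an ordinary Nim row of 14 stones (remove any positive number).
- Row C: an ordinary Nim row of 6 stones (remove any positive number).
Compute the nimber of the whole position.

9

Grundy values for row A (subtraction set {1, 7}):
k:     0  1  2  3  4  5  6  7  8  9 10 11 12 13
g(k):  0  1  0  1  0  1  0  1  0  1  0  1  0  1
So g(13) = 1.
Row B is a plain Nim row of size 14, so its Grundy value is 14.
Row C is a plain Nim row of size 6, so its Grundy value is 6.
By the Sprague-Grundy theorem, the Grundy value of a sum of independent games is the XOR of the component values.
Combined value = 1 XOR 14 XOR 6 = 9.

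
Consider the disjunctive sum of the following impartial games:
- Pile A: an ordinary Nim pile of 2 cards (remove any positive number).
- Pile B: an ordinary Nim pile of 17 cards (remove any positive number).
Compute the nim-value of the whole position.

19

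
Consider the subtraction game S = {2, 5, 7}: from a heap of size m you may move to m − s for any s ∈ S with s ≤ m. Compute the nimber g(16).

1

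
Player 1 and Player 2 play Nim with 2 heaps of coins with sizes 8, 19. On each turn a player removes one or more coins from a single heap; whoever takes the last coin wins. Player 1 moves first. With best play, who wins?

Player 1 wins

Bitwise XOR of the heap sizes:
  01000  (8)
  10011  (19)
  -----
  11011  (27)
The nim-sum is 27 ≠ 0, so this is an N-position: the player to move can win; Player 1 has a winning move.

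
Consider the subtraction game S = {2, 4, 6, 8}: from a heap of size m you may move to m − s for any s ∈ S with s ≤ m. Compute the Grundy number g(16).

Grundy values for subtraction set {2, 4, 6, 8}:
k:     0  1  2  3  4  5  6  7  8  9 10 11 12 13 14 15 16
g(k):  0  0  1  1  2  2  3  3  4  4  0  0  1  1  2  2  3
So g(16) = 3.

3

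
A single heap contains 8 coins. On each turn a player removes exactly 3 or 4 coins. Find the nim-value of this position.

Compute g(0), g(1), … for moves {3, 4}:
k:     0  1  2  3  4  5  6  7  8
g(k):  0  0  0  1  1  1  2  0  0
So g(8) = 0.

0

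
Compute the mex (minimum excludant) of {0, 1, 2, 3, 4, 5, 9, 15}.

6

The values 0, 1, 2, 3, 4, 5 are all present; 6 is the first non-negative integer missing from the set.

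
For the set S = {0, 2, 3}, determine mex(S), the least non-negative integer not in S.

0 is in the set but 1 is not, so the mex is 1.

1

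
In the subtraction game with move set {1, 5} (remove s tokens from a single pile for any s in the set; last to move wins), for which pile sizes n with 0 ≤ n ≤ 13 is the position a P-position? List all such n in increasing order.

0, 2, 4, 6, 8, 10, 12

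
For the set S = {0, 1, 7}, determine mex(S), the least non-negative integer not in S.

The values 0, 1 are all present; 2 is the first non-negative integer missing from the set.

2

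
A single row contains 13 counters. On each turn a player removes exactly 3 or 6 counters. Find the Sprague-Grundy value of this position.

Grundy values for subtraction set {3, 6}:
k:     0  1  2  3  4  5  6  7  8  9 10 11 12 13
g(k):  0  0  0  1  1  1  2  2  2  0  0  0  1  1
So g(13) = 1.

1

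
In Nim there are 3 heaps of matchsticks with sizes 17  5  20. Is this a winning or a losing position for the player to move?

Losing position

Compute the nim-sum pairwise:
17 XOR 5 = 20
20 XOR 20 = 0
The nim-sum is 0, so this is a P-position: the player to move is in a losing position under optimal play.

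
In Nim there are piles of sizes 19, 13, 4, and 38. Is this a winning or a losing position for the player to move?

Compute the nim-sum pairwise:
19 ^ 13 = 30
30 ^ 4 = 26
26 ^ 38 = 60
The nim-sum is 60 ≠ 0, so this is an N-position: the player to move can win.

Winning position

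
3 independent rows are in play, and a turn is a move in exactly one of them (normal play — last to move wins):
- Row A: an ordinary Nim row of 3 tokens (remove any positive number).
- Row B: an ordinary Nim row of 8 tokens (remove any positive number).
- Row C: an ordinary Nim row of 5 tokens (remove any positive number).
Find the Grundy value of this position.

14

Row A is a plain Nim row of size 3, so its Grundy value is 3.
Row B is a plain Nim row of size 8, so its Grundy value is 8.
Row C is a plain Nim row of size 5, so its Grundy value is 5.
The value of a disjunctive sum is the nim-sum of the parts.
Combined value = 3 XOR 8 XOR 5 = 14.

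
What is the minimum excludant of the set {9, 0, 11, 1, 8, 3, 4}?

2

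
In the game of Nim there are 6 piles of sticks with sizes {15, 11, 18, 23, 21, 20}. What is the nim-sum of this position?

0

Nim-sum: 15 ⊕ 11 ⊕ 18 ⊕ 23 ⊕ 21 ⊕ 20 = 0.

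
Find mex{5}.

0 is not in the set, so the mex is 0.

0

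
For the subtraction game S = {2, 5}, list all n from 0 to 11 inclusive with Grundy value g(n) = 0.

0, 1, 4, 7, 8, 11

Grundy values for subtraction set {2, 5}:
k:     0  1  2  3  4  5  6  7  8  9 10 11
g(k):  0  0  1  1  0  2  1  0  0  1  1  0
The P-positions (g = 0) in 0..11 are 0, 1, 4, 7, 8, 11.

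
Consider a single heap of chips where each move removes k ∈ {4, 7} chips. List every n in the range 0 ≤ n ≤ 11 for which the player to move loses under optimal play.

Build the Grundy sequence with g(k) = mex{g(k−s) : s ∈ {4, 7}, s ≤ k}:
k:     0  1  2  3  4  5  6  7  8  9 10 11
g(k):  0  0  0  0  1  1  1  1  2  2  2  0
The P-positions (g = 0) in 0..11 are 0, 1, 2, 3, 11.

0, 1, 2, 3, 11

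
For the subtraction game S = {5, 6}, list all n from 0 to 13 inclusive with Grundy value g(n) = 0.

Build the Grundy sequence with g(k) = mex{g(k−s) : s ∈ {5, 6}, s ≤ k}:
g(0) = mex{} = 0
g(1) = mex{} = 0
g(2) = mex{} = 0
g(3) = mex{} = 0
g(4) = mex{} = 0
g(5) = mex{0} = 1
g(6) = mex{0} = 1
g(7) = mex{0} = 1
g(8) = mex{0} = 1
g(9) = mex{0} = 1
g(10) = mex{0,1} = 2
g(11) = mex{1} = 0
g(12) = mex{1} = 0
g(13) = mex{1} = 0
The P-positions (g = 0) in 0..13 are 0, 1, 2, 3, 4, 11, 12, 13.

0, 1, 2, 3, 4, 11, 12, 13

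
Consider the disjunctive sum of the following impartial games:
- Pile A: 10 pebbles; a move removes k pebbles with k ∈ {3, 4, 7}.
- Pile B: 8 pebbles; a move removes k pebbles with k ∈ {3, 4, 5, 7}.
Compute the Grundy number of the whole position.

2

Build the Grundy sequence for pile A with g(k) = mex{g(k−s) : s ∈ {3, 4, 7}, s ≤ k}:
k:     0  1  2  3  4  5  6  7  8  9 10
g(k):  0  0  0  1  1  1  2  2  2  3  0
So g(10) = 0.
Build the Grundy sequence for pile B with g(k) = mex{g(k−s) : s ∈ {3, 4, 5, 7}, s ≤ k}:
k:     0  1  2  3  4  5  6  7  8
g(k):  0  0  0  1  1  1  2  2  2
So g(8) = 2.
The value of a disjunctive sum is the nim-sum of the parts.
Combined value = 0 XOR 2 = 2.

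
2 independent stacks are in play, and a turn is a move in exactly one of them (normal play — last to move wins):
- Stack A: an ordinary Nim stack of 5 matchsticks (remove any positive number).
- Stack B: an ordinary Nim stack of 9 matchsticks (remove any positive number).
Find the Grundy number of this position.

12

Stack A is a plain Nim stack of size 5, so its Grundy value is 5.
Stack B is a plain Nim stack of size 9, so its Grundy value is 9.
By the Sprague-Grundy theorem, the Grundy value of a sum of independent games is the XOR of the component values.
Combined value = 5 ⊕ 9 = 12.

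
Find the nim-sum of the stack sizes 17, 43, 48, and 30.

20

Nim-sum: 17 XOR 43 XOR 48 XOR 30 = 20.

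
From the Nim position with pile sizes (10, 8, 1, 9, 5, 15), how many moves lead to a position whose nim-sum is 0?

0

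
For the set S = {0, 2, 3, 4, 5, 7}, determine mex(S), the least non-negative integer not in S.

1

0 is in the set but 1 is not, so the mex is 1.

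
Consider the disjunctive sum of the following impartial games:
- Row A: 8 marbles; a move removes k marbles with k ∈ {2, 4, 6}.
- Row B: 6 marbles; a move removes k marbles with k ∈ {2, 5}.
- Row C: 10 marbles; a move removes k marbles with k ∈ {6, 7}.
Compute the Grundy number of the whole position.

0

Build the Grundy sequence for row A with g(k) = mex{g(k−s) : s ∈ {2, 4, 6}, s ≤ k}:
k:     0  1  2  3  4  5  6  7  8
g(k):  0  0  1  1  2  2  3  3  0
So g(8) = 0.
For row B, compute g(0), g(1), … with moves {2, 5}:
k:     0  1  2  3  4  5  6
g(k):  0  0  1  1  0  2  1
So g(6) = 1.
Build the Grundy sequence for row C with g(k) = mex{g(k−s) : s ∈ {6, 7}, s ≤ k}:
k:     0  1  2  3  4  5  6  7  8  9 10
g(k):  0  0  0  0  0  0  1  1  1  1  1
So g(10) = 1.
The value of a disjunctive sum is the nim-sum of the parts.
Combined value = 0 XOR 1 XOR 1 = 0.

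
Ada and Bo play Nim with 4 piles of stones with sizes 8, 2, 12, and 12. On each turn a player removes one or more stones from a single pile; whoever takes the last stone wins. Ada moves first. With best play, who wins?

Nim-sum: 8 ^ 2 ^ 12 ^ 12 = 10.
The nim-sum is 10 ≠ 0, so this is an N-position: the player to move can win; Ada has a winning move.

Ada wins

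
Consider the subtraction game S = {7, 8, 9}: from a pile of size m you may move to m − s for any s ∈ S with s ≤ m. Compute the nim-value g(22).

0

Compute g(0), g(1), … for moves {7, 8, 9}:
k:     0  1  2  3  4  5  6  7  8  9 10 11 12 13 14 15 16 17 18 19 20 21 22
g(k):  0  0  0  0  0  0  0  1  1  1  1  1  1  1  2  2  0  0  0  0  0  0  0
So g(22) = 0.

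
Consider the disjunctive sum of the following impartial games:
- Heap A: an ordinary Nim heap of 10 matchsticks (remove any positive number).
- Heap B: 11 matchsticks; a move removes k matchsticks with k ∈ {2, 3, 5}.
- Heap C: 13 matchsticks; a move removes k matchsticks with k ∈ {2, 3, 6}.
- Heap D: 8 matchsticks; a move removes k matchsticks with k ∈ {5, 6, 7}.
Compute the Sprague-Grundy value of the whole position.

11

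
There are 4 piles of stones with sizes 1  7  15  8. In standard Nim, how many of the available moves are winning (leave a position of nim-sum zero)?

3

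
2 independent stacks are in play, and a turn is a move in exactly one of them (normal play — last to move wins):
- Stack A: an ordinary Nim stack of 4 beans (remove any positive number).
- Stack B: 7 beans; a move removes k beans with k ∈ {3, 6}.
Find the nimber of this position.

6

Stack A is a plain Nim stack of size 4, so its Grundy value is 4.
For stack B, compute g(0), g(1), … with moves {3, 6}:
g(0) = mex{} = 0
g(1) = mex{} = 0
g(2) = mex{} = 0
g(3) = mex{0} = 1
g(4) = mex{0} = 1
g(5) = mex{0} = 1
g(6) = mex{0,1} = 2
g(7) = mex{0,1} = 2
So g(7) = 2.
By the Sprague-Grundy theorem, the Grundy value of a sum of independent games is the XOR of the component values.
Combined value = 4 ⊕ 2 = 6.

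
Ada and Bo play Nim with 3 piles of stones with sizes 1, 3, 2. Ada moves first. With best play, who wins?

Bitwise XOR of the heap sizes:
  01  (1)
  11  (3)
  10  (2)
  --
  00  (0)
The nim-sum is 0, so this is a P-position: the player to move is in a losing position under optimal play; Ada is about to move from it and so loses — Bo wins.

Bo wins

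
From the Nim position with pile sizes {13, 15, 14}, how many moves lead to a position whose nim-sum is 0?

3

Compute the nim-sum pairwise:
13 ⊕ 15 = 2
2 ⊕ 14 = 12
The overall nim-sum is X = 12. A pile of size p has a winning move iff p XOR X < p (reduce it to p XOR X).
  13: 13 XOR 12 = 1 < 13 — winning move (to 1).
  15: 15 XOR 12 = 3 < 15 — winning move (to 3).
  14: 14 XOR 12 = 2 < 14 — winning move (to 2).
That gives 3 winning moves.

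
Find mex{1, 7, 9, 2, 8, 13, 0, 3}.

4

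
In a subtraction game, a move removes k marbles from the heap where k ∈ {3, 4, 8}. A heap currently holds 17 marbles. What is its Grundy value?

1

Build the Grundy sequence with g(k) = mex{g(k−s) : s ∈ {3, 4, 8}, s ≤ k}:
k:     0  1  2  3  4  5  6  7  8  9 10 11 12 13 14 15 16 17
g(k):  0  0  0  1  1  1  2  0  2  3  1  3  0  0  0  1  1  1
So g(17) = 1.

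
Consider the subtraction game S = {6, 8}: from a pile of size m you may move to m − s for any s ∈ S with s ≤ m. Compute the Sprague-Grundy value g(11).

1

Build the Grundy sequence with g(k) = mex{g(k−s) : s ∈ {6, 8}, s ≤ k}:
k:     0  1  2  3  4  5  6  7  8  9 10 11
g(k):  0  0  0  0  0  0  1  1  1  1  1  1
So g(11) = 1.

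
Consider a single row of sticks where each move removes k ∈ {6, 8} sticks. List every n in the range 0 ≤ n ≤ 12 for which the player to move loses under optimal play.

0, 1, 2, 3, 4, 5

Build the Grundy sequence with g(k) = mex{g(k−s) : s ∈ {6, 8}, s ≤ k}:
k:     0  1  2  3  4  5  6  7  8  9 10 11 12
g(k):  0  0  0  0  0  0  1  1  1  1  1  1  2
The P-positions (g = 0) in 0..12 are 0, 1, 2, 3, 4, 5.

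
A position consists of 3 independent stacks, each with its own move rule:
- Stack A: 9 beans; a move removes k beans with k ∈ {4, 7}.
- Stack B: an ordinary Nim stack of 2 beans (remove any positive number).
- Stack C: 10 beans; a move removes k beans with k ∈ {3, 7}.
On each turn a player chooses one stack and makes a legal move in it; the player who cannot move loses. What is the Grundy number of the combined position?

Build the Grundy sequence for stack A with g(k) = mex{g(k−s) : s ∈ {4, 7}, s ≤ k}:
g(0) = mex{} = 0
g(1) = mex{} = 0
g(2) = mex{} = 0
g(3) = mex{} = 0
g(4) = mex{0} = 1
g(5) = mex{0} = 1
g(6) = mex{0} = 1
g(7) = mex{0} = 1
g(8) = mex{0,1} = 2
g(9) = mex{0,1} = 2
So g(9) = 2.
Stack B is a plain Nim stack of size 2, so its Grundy value is 2.
Build the Grundy sequence for stack C with g(k) = mex{g(k−s) : s ∈ {3, 7}, s ≤ k}:
k:     0  1  2  3  4  5  6  7  8  9 10
g(k):  0  0  0  1  1  1  0  2  2  1  0
So g(10) = 0.
By the Sprague-Grundy theorem, the Grundy value of a sum of independent games is the XOR of the component values.
Combined value = 2 XOR 2 XOR 0 = 0.

0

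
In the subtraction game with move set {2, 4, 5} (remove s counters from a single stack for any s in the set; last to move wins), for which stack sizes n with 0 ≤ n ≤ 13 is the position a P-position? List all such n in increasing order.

Build the Grundy sequence with g(k) = mex{g(k−s) : s ∈ {2, 4, 5}, s ≤ k}:
g(0) = mex{} = 0
g(1) = mex{} = 0
g(2) = mex{0} = 1
g(3) = mex{0} = 1
g(4) = mex{0,1} = 2
g(5) = mex{0,1} = 2
g(6) = mex{0,1,2} = 3
g(7) = mex{1,2} = 0
g(8) = mex{1,2,3} = 0
g(9) = mex{0,2} = 1
g(10) = mex{0,2,3} = 1
g(11) = mex{0,1,3} = 2
g(12) = mex{0,1} = 2
g(13) = mex{0,1,2} = 3
The P-positions (g = 0) in 0..13 are 0, 1, 7, 8.

0, 1, 7, 8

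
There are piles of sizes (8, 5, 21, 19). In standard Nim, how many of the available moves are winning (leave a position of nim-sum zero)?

1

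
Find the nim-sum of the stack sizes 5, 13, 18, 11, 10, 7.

Nim-sum: 5 ^ 13 ^ 18 ^ 11 ^ 10 ^ 7 = 28.

28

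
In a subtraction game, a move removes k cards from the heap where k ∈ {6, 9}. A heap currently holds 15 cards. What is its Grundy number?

0

Grundy values for subtraction set {6, 9}:
k:     0  1  2  3  4  5  6  7  8  9 10 11 12 13 14 15
g(k):  0  0  0  0  0  0  1  1  1  1  1  1  2  2  2  0
So g(15) = 0.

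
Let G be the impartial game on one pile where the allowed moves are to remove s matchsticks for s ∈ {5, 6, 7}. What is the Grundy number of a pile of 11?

2

Compute g(0), g(1), … for moves {5, 6, 7}:
k:     0  1  2  3  4  5  6  7  8  9 10 11
g(k):  0  0  0  0  0  1  1  1  1  1  2  2
So g(11) = 2.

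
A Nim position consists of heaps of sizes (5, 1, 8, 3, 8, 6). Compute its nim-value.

1

Write each in binary and XOR column by column:
  0101  (5)
  0001  (1)
  1000  (8)
  0011  (3)
  1000  (8)
  0110  (6)
  ----
  0001  (1)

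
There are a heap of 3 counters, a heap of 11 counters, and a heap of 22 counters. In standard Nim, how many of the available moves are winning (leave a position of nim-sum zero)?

1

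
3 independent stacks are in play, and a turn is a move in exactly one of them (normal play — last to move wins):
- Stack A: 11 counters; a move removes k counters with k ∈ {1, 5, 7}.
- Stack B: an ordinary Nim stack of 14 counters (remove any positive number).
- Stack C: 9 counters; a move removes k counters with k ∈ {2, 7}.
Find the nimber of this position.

15

Grundy values for stack A (subtraction set {1, 5, 7}):
g(0) = mex{} = 0
g(1) = mex{0} = 1
g(2) = mex{1} = 0
g(3) = mex{0} = 1
g(4) = mex{1} = 0
g(5) = mex{0} = 1
g(6) = mex{1} = 0
g(7) = mex{0} = 1
g(8) = mex{1} = 0
g(9) = mex{0} = 1
g(10) = mex{1} = 0
g(11) = mex{0} = 1
So g(11) = 1.
Stack B is a plain Nim stack of size 14, so its Grundy value is 14.
For stack C, compute g(0), g(1), … with moves {2, 7}:
g(0) = mex{} = 0
g(1) = mex{} = 0
g(2) = mex{0} = 1
g(3) = mex{0} = 1
g(4) = mex{1} = 0
g(5) = mex{1} = 0
g(6) = mex{0} = 1
g(7) = mex{0} = 1
g(8) = mex{0,1} = 2
g(9) = mex{1} = 0
So g(9) = 0.
By the Sprague-Grundy theorem, the Grundy value of a sum of independent games is the XOR of the component values.
Combined value = 1 ⊕ 14 ⊕ 0 = 15.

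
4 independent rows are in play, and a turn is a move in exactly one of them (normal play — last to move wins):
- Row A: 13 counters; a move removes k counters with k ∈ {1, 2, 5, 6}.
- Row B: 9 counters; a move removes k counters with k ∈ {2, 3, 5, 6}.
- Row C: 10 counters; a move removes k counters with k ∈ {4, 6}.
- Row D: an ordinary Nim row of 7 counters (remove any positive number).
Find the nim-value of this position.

For row A, compute g(0), g(1), … with moves {1, 2, 5, 6}:
g(0) = mex{} = 0
g(1) = mex{0} = 1
g(2) = mex{0,1} = 2
g(3) = mex{1,2} = 0
g(4) = mex{0,2} = 1
g(5) = mex{0,1} = 2
g(6) = mex{0,1,2} = 3
g(7) = mex{1,2,3} = 0
g(8) = mex{0,2,3} = 1
g(9) = mex{0,1} = 2
g(10) = mex{1,2} = 0
g(11) = mex{0,2,3} = 1
g(12) = mex{0,1,3} = 2
g(13) = mex{0,1,2} = 3
So g(13) = 3.
Grundy values for row B (subtraction set {2, 3, 5, 6}):
g(0) = mex{} = 0
g(1) = mex{} = 0
g(2) = mex{0} = 1
g(3) = mex{0} = 1
g(4) = mex{0,1} = 2
g(5) = mex{0,1} = 2
g(6) = mex{0,1,2} = 3
g(7) = mex{0,1,2} = 3
g(8) = mex{1,2,3} = 0
g(9) = mex{1,2,3} = 0
So g(9) = 0.
For row C, compute g(0), g(1), … with moves {4, 6}:
k:     0  1  2  3  4  5  6  7  8  9 10
g(k):  0  0  0  0  1  1  1  1  2  2  0
So g(10) = 0.
Row D is a plain Nim row of size 7, so its Grundy value is 7.
The value of a disjunctive sum is the nim-sum of the parts.
Combined value = 3 XOR 0 XOR 0 XOR 7 = 4.

4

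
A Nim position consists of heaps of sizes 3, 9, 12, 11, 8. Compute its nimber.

Compute the nim-sum pairwise:
3 ^ 9 = 10
10 ^ 12 = 6
6 ^ 11 = 13
13 ^ 8 = 5

5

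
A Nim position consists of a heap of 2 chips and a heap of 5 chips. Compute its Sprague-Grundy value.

7

Nim-sum: 2 ^ 5 = 7.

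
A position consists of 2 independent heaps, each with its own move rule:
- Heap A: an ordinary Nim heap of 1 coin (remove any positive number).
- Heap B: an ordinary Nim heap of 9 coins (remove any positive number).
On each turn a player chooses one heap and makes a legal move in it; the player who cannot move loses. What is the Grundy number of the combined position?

8

Heap A is a plain Nim heap of size 1, so its Grundy value is 1.
Heap B is a plain Nim heap of size 9, so its Grundy value is 9.
The value of a disjunctive sum is the nim-sum of the parts.
Combined value = 1 XOR 9 = 8.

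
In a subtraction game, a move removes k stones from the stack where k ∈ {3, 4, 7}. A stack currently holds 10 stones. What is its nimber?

0

Grundy values for subtraction set {3, 4, 7}:
g(0) = mex{} = 0
g(1) = mex{} = 0
g(2) = mex{} = 0
g(3) = mex{0} = 1
g(4) = mex{0} = 1
g(5) = mex{0} = 1
g(6) = mex{0,1} = 2
g(7) = mex{0,1} = 2
g(8) = mex{0,1} = 2
g(9) = mex{0,1,2} = 3
g(10) = mex{1,2} = 0
So g(10) = 0.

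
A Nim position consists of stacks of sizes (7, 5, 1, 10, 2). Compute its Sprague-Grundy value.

Write each in binary and XOR column by column:
  0111  (7)
  0101  (5)
  0001  (1)
  1010  (10)
  0010  (2)
  ----
  1011  (11)

11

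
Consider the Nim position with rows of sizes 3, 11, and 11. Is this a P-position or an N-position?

N-position

Nim-sum: 3 ^ 11 ^ 11 = 3.
The nim-sum is 3 ≠ 0, so this is an N-position: the player to move can win.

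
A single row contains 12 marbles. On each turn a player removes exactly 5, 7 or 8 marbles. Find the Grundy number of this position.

2

Grundy values for subtraction set {5, 7, 8}:
g(0) = mex{} = 0
g(1) = mex{} = 0
g(2) = mex{} = 0
g(3) = mex{} = 0
g(4) = mex{} = 0
g(5) = mex{0} = 1
g(6) = mex{0} = 1
g(7) = mex{0} = 1
g(8) = mex{0} = 1
g(9) = mex{0} = 1
g(10) = mex{0,1} = 2
g(11) = mex{0,1} = 2
g(12) = mex{0,1} = 2
So g(12) = 2.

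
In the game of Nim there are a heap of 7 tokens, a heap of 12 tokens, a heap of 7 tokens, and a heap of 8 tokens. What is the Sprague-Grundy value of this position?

4

Nim-sum: 7 ^ 12 ^ 7 ^ 8 = 4.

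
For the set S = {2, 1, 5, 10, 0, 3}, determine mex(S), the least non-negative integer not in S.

4

The values 0, 1, 2, 3 are all present; 4 is the first non-negative integer missing from the set.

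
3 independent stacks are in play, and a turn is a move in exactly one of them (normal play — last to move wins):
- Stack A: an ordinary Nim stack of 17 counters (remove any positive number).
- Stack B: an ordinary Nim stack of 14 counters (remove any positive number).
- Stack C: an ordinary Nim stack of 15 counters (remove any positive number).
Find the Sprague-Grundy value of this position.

16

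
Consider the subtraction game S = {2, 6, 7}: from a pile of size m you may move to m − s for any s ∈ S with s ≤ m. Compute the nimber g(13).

Compute g(0), g(1), … for moves {2, 6, 7}:
g(0) = mex{} = 0
g(1) = mex{} = 0
g(2) = mex{0} = 1
g(3) = mex{0} = 1
g(4) = mex{1} = 0
g(5) = mex{1} = 0
g(6) = mex{0} = 1
g(7) = mex{0} = 1
g(8) = mex{0,1} = 2
g(9) = mex{1} = 0
g(10) = mex{0,1,2} = 3
g(11) = mex{0} = 1
g(12) = mex{0,1,3} = 2
g(13) = mex{1} = 0
So g(13) = 0.

0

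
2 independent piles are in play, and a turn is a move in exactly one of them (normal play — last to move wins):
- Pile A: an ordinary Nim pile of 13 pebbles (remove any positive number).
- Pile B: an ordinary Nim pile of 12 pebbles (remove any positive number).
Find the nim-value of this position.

1

Pile A is a plain Nim pile of size 13, so its Grundy value is 13.
Pile B is a plain Nim pile of size 12, so its Grundy value is 12.
The value of a disjunctive sum is the nim-sum of the parts.
Combined value = 13 XOR 12 = 1.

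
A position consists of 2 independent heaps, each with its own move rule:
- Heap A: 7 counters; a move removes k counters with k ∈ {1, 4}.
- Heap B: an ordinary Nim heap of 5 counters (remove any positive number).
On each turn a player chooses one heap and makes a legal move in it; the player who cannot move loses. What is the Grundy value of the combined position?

5

Grundy values for heap A (subtraction set {1, 4}):
k:     0  1  2  3  4  5  6  7
g(k):  0  1  0  1  2  0  1  0
So g(7) = 0.
Heap B is a plain Nim heap of size 5, so its Grundy value is 5.
The value of a disjunctive sum is the nim-sum of the parts.
Combined value = 0 XOR 5 = 5.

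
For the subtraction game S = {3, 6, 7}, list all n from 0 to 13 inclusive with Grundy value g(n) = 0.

Grundy values for subtraction set {3, 6, 7}:
k:     0  1  2  3  4  5  6  7  8  9 10 11 12 13
g(k):  0  0  0  1  1  1  2  2  2  3  0  0  0  1
The P-positions (g = 0) in 0..13 are 0, 1, 2, 10, 11, 12.

0, 1, 2, 10, 11, 12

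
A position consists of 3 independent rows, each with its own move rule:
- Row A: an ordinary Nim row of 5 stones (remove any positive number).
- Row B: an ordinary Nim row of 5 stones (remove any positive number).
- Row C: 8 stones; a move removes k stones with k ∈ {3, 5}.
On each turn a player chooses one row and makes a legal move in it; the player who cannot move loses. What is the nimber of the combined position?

0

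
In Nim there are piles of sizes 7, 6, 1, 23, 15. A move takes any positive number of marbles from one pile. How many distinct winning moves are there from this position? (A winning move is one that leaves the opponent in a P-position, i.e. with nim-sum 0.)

1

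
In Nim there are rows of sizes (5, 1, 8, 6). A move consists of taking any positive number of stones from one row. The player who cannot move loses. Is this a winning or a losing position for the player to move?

Bitwise XOR of the heap sizes:
  0101  (5)
  0001  (1)
  1000  (8)
  0110  (6)
  ----
  1010  (10)
The nim-sum is 10 ≠ 0, so this is an N-position: the player to move can win.

Winning position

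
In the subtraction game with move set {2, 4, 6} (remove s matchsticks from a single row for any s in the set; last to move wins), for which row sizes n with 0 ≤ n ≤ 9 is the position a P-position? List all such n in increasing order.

Build the Grundy sequence with g(k) = mex{g(k−s) : s ∈ {2, 4, 6}, s ≤ k}:
k:     0  1  2  3  4  5  6  7  8  9
g(k):  0  0  1  1  2  2  3  3  0  0
The P-positions (g = 0) in 0..9 are 0, 1, 8, 9.

0, 1, 8, 9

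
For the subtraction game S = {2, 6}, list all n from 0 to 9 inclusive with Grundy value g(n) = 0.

Grundy values for subtraction set {2, 6}:
k:     0  1  2  3  4  5  6  7  8  9
g(k):  0  0  1  1  0  0  1  1  0  0
The P-positions (g = 0) in 0..9 are 0, 1, 4, 5, 8, 9.

0, 1, 4, 5, 8, 9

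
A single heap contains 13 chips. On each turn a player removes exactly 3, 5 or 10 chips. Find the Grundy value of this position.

Compute g(0), g(1), … for moves {3, 5, 10}:
k:     0  1  2  3  4  5  6  7  8  9 10 11 12 13
g(k):  0  0  0  1  1  1  2  2  0  0  3  1  1  2
So g(13) = 2.

2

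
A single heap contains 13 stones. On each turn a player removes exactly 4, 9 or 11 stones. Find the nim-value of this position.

Grundy values for subtraction set {4, 9, 11}:
k:     0  1  2  3  4  5  6  7  8  9 10 11 12 13
g(k):  0  0  0  0  1  1  1  1  0  2  2  2  1  3
So g(13) = 3.

3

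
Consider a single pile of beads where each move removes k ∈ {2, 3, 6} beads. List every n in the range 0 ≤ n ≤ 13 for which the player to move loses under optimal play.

0, 1, 5, 9, 10

Build the Grundy sequence with g(k) = mex{g(k−s) : s ∈ {2, 3, 6}, s ≤ k}:
k:     0  1  2  3  4  5  6  7  8  9 10 11 12 13
g(k):  0  0  1  1  2  0  3  1  2  0  0  1  1  2
The P-positions (g = 0) in 0..13 are 0, 1, 5, 9, 10.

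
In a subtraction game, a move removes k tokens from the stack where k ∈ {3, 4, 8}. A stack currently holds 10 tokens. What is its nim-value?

1

Grundy values for subtraction set {3, 4, 8}:
g(0) = mex{} = 0
g(1) = mex{} = 0
g(2) = mex{} = 0
g(3) = mex{0} = 1
g(4) = mex{0} = 1
g(5) = mex{0} = 1
g(6) = mex{0,1} = 2
g(7) = mex{1} = 0
g(8) = mex{0,1} = 2
g(9) = mex{0,1,2} = 3
g(10) = mex{0,2} = 1
So g(10) = 1.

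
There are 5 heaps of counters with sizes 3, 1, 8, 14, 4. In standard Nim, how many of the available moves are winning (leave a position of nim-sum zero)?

Write each in binary and XOR column by column:
  0011  (3)
  0001  (1)
  1000  (8)
  1110  (14)
  0100  (4)
  ----
  0000  (0)
The nim-sum is already 0, so every move leaves a nonzero nim-sum — there are no winning moves.

0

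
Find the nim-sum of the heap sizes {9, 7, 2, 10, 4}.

Bitwise XOR of the heap sizes:
  1001  (9)
  0111  (7)
  0010  (2)
  1010  (10)
  0100  (4)
  ----
  0010  (2)

2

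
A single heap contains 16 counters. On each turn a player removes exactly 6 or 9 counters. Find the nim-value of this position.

0

Compute g(0), g(1), … for moves {6, 9}:
k:     0  1  2  3  4  5  6  7  8  9 10 11 12 13 14 15 16
g(k):  0  0  0  0  0  0  1  1  1  1  1  1  2  2  2  0  0
So g(16) = 0.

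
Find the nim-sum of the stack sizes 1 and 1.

0

Compute the nim-sum pairwise:
1 XOR 1 = 0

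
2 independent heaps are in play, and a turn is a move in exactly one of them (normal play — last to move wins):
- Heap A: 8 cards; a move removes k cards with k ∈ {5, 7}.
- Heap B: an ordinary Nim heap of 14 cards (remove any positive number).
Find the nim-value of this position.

Grundy values for heap A (subtraction set {5, 7}):
g(0) = mex{} = 0
g(1) = mex{} = 0
g(2) = mex{} = 0
g(3) = mex{} = 0
g(4) = mex{} = 0
g(5) = mex{0} = 1
g(6) = mex{0} = 1
g(7) = mex{0} = 1
g(8) = mex{0} = 1
So g(8) = 1.
Heap B is a plain Nim heap of size 14, so its Grundy value is 14.
By the Sprague-Grundy theorem, the Grundy value of a sum of independent games is the XOR of the component values.
Combined value = 1 ⊕ 14 = 15.

15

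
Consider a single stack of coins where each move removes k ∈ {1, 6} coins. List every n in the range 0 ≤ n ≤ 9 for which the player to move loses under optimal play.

0, 2, 4, 7, 9

Grundy values for subtraction set {1, 6}:
g(0) = mex{} = 0
g(1) = mex{0} = 1
g(2) = mex{1} = 0
g(3) = mex{0} = 1
g(4) = mex{1} = 0
g(5) = mex{0} = 1
g(6) = mex{0,1} = 2
g(7) = mex{1,2} = 0
g(8) = mex{0} = 1
g(9) = mex{1} = 0
The P-positions (g = 0) in 0..9 are 0, 2, 4, 7, 9.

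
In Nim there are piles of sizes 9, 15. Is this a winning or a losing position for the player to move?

Nim-sum: 9 ^ 15 = 6.
The nim-sum is 6 ≠ 0, so this is an N-position: the player to move can win.

Winning position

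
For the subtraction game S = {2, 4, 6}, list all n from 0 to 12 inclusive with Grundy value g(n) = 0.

0, 1, 8, 9

Grundy values for subtraction set {2, 4, 6}:
g(0) = mex{} = 0
g(1) = mex{} = 0
g(2) = mex{0} = 1
g(3) = mex{0} = 1
g(4) = mex{0,1} = 2
g(5) = mex{0,1} = 2
g(6) = mex{0,1,2} = 3
g(7) = mex{0,1,2} = 3
g(8) = mex{1,2,3} = 0
g(9) = mex{1,2,3} = 0
g(10) = mex{0,2,3} = 1
g(11) = mex{0,2,3} = 1
g(12) = mex{0,1,3} = 2
The P-positions (g = 0) in 0..12 are 0, 1, 8, 9.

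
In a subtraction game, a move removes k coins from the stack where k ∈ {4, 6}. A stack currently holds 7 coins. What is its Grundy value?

Grundy values for subtraction set {4, 6}:
g(0) = mex{} = 0
g(1) = mex{} = 0
g(2) = mex{} = 0
g(3) = mex{} = 0
g(4) = mex{0} = 1
g(5) = mex{0} = 1
g(6) = mex{0} = 1
g(7) = mex{0} = 1
So g(7) = 1.

1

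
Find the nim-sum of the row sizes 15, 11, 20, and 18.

Bitwise XOR of the heap sizes:
  01111  (15)
  01011  (11)
  10100  (20)
  10010  (18)
  -----
  00010  (2)

2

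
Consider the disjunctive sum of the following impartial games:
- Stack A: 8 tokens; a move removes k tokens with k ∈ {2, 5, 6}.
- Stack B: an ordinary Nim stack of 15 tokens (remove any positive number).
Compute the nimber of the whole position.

Grundy values for stack A (subtraction set {2, 5, 6}):
g(0) = mex{} = 0
g(1) = mex{} = 0
g(2) = mex{0} = 1
g(3) = mex{0} = 1
g(4) = mex{1} = 0
g(5) = mex{0,1} = 2
g(6) = mex{0} = 1
g(7) = mex{0,1,2} = 3
g(8) = mex{1} = 0
So g(8) = 0.
Stack B is a plain Nim stack of size 15, so its Grundy value is 15.
The value of a disjunctive sum is the nim-sum of the parts.
Combined value = 0 ⊕ 15 = 15.

15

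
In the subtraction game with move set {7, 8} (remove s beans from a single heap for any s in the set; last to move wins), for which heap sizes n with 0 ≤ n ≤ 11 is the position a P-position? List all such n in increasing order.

Grundy values for subtraction set {7, 8}:
g(0) = mex{} = 0
g(1) = mex{} = 0
g(2) = mex{} = 0
g(3) = mex{} = 0
g(4) = mex{} = 0
g(5) = mex{} = 0
g(6) = mex{} = 0
g(7) = mex{0} = 1
g(8) = mex{0} = 1
g(9) = mex{0} = 1
g(10) = mex{0} = 1
g(11) = mex{0} = 1
The P-positions (g = 0) in 0..11 are 0, 1, 2, 3, 4, 5, 6.

0, 1, 2, 3, 4, 5, 6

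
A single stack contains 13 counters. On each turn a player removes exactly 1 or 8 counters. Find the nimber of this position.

0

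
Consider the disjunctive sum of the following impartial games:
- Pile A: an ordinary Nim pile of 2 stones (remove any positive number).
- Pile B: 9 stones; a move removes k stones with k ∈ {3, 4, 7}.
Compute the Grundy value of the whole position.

Pile A is a plain Nim pile of size 2, so its Grundy value is 2.
For pile B, compute g(0), g(1), … with moves {3, 4, 7}:
k:     0  1  2  3  4  5  6  7  8  9
g(k):  0  0  0  1  1  1  2  2  2  3
So g(9) = 3.
The value of a disjunctive sum is the nim-sum of the parts.
Combined value = 2 ⊕ 3 = 1.

1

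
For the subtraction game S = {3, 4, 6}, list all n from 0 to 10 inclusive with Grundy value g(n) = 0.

0, 1, 2, 9, 10

Build the Grundy sequence with g(k) = mex{g(k−s) : s ∈ {3, 4, 6}, s ≤ k}:
k:     0  1  2  3  4  5  6  7  8  9 10
g(k):  0  0  0  1  1  1  2  2  2  0  0
The P-positions (g = 0) in 0..10 are 0, 1, 2, 9, 10.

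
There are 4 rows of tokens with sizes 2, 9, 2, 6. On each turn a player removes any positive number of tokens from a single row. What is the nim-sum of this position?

15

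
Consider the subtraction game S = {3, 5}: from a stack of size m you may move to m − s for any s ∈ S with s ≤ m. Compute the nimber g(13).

Compute g(0), g(1), … for moves {3, 5}:
k:     0  1  2  3  4  5  6  7  8  9 10 11 12 13
g(k):  0  0  0  1  1  1  2  2  0  0  0  1  1  1
So g(13) = 1.

1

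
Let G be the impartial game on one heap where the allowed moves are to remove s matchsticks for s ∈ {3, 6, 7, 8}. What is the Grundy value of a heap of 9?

3

Grundy values for subtraction set {3, 6, 7, 8}:
g(0) = mex{} = 0
g(1) = mex{} = 0
g(2) = mex{} = 0
g(3) = mex{0} = 1
g(4) = mex{0} = 1
g(5) = mex{0} = 1
g(6) = mex{0,1} = 2
g(7) = mex{0,1} = 2
g(8) = mex{0,1} = 2
g(9) = mex{0,1,2} = 3
So g(9) = 3.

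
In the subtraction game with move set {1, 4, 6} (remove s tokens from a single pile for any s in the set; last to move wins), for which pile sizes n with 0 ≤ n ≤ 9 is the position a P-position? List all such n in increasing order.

0, 2, 5, 7

Build the Grundy sequence with g(k) = mex{g(k−s) : s ∈ {1, 4, 6}, s ≤ k}:
k:     0  1  2  3  4  5  6  7  8  9
g(k):  0  1  0  1  2  0  1  0  1  2
The P-positions (g = 0) in 0..9 are 0, 2, 5, 7.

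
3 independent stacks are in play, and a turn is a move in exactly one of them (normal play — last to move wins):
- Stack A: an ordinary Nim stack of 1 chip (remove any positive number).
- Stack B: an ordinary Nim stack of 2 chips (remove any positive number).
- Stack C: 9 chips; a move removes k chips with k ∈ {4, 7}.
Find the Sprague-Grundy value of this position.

1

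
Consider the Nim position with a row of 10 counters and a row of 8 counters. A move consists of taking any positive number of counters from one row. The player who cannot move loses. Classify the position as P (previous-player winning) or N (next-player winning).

N-position

Nim-sum: 10 ^ 8 = 2.
The nim-sum is 2 ≠ 0, so this is an N-position: the player to move can win.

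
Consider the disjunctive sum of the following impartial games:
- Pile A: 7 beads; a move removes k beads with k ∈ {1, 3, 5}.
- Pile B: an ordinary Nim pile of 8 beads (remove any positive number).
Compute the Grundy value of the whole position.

Build the Grundy sequence for pile A with g(k) = mex{g(k−s) : s ∈ {1, 3, 5}, s ≤ k}:
g(0) = mex{} = 0
g(1) = mex{0} = 1
g(2) = mex{1} = 0
g(3) = mex{0} = 1
g(4) = mex{1} = 0
g(5) = mex{0} = 1
g(6) = mex{1} = 0
g(7) = mex{0} = 1
So g(7) = 1.
Pile B is a plain Nim pile of size 8, so its Grundy value is 8.
The value of a disjunctive sum is the nim-sum of the parts.
Combined value = 1 XOR 8 = 9.

9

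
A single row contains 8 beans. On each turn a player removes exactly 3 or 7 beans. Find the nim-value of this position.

Grundy values for subtraction set {3, 7}:
g(0) = mex{} = 0
g(1) = mex{} = 0
g(2) = mex{} = 0
g(3) = mex{0} = 1
g(4) = mex{0} = 1
g(5) = mex{0} = 1
g(6) = mex{1} = 0
g(7) = mex{0,1} = 2
g(8) = mex{0,1} = 2
So g(8) = 2.

2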